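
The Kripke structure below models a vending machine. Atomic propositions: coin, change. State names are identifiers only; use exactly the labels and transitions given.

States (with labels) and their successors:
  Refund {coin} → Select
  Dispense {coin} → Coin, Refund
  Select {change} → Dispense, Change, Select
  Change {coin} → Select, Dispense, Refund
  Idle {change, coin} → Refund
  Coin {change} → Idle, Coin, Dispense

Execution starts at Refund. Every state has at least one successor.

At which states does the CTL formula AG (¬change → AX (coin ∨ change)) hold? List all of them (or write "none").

{Refund, Dispense, Select, Change, Idle, Coin}

States satisfying ¬change → AX (coin ∨ change): {Refund, Dispense, Select, Change, Idle, Coin}.
States satisfying AG (¬change → AX (coin ∨ change)): {Refund, Dispense, Select, Change, Idle, Coin}.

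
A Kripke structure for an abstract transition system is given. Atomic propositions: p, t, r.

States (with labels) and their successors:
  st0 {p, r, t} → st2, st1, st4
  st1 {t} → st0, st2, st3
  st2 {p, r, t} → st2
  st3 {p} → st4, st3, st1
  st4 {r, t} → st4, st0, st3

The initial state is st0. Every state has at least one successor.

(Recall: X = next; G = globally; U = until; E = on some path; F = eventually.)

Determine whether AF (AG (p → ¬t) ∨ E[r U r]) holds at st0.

States satisfying AG (p → ¬t) ∨ E[r U r]: {st0, st2, st4}.
States satisfying AF (AG (p → ¬t) ∨ E[r U r]): {st0, st2, st4}.
st0 ∈ Sat(AF (AG (p → ¬t) ∨ E[r U r])).

Yes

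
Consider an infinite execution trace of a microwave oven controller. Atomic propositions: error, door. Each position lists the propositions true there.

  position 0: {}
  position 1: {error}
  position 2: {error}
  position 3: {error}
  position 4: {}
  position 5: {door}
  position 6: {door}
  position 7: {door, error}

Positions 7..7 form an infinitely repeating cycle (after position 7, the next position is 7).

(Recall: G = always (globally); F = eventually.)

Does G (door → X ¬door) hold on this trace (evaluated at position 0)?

Violated

door → X ¬door must hold at every position from 0 onward. It fails at position 5, so G (door → X ¬door) is false.
Positions where door holds: 5, 6, 7.
Check X ¬door at each: 5→fails, 6→fails, 7→fails.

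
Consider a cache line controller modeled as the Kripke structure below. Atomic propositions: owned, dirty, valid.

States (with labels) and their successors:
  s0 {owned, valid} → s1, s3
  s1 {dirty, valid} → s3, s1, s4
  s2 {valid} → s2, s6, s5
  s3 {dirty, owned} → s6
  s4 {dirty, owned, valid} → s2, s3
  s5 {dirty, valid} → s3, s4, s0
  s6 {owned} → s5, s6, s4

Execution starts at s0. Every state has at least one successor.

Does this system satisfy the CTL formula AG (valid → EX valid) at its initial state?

States satisfying valid → EX valid: {s0, s1, s2, s3, s4, s5, s6}.
States satisfying AG (valid → EX valid): {s0, s1, s2, s3, s4, s5, s6}.
Every state reachable from s0 satisfies valid → EX valid.
s0 ∈ Sat(AG (valid → EX valid)).

Satisfied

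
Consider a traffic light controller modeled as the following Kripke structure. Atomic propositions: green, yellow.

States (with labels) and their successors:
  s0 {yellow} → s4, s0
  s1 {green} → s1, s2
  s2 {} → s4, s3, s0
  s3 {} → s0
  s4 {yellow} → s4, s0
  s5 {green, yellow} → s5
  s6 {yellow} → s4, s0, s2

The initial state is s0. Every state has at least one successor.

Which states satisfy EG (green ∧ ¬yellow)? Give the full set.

{s1}

States satisfying green ∧ ¬yellow: {s1}.
States satisfying EG (green ∧ ¬yellow): {s1}.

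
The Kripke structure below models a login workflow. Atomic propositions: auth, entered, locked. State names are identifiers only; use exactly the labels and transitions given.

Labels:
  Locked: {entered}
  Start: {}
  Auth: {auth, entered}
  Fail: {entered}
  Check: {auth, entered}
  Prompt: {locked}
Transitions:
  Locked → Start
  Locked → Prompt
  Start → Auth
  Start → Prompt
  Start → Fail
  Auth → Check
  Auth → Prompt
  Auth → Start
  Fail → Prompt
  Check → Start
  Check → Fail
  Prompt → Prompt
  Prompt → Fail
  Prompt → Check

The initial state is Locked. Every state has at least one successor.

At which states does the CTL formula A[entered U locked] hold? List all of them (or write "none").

States satisfying entered: {Locked, Auth, Fail, Check}.
States satisfying locked: {Prompt}.
States satisfying A[entered U locked]: {Fail, Prompt}.

{Fail, Prompt}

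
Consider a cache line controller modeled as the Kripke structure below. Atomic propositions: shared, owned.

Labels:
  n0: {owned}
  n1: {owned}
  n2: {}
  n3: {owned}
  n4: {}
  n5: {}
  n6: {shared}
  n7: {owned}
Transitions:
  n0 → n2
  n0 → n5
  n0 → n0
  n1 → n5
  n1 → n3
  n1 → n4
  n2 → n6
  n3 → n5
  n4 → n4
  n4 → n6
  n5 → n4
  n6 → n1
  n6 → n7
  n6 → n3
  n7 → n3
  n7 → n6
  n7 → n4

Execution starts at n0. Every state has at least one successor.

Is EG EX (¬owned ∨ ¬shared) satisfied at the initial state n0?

Satisfied

States satisfying EX (¬owned ∨ ¬shared): {n0, n1, n2, n3, n4, n5, n6, n7}.
States satisfying EG EX (¬owned ∨ ¬shared): {n0, n1, n2, n3, n4, n5, n6, n7}.
n0 ∈ Sat(EG EX (¬owned ∨ ¬shared)).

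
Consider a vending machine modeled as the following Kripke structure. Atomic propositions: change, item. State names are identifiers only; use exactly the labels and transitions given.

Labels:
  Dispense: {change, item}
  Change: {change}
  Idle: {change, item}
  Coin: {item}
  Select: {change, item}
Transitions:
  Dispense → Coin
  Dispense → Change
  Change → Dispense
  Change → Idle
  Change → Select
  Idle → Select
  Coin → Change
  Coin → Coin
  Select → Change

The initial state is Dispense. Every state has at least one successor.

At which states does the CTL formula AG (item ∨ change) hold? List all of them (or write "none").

States satisfying item ∨ change: {Dispense, Change, Idle, Coin, Select}.
States satisfying AG (item ∨ change): {Dispense, Change, Idle, Coin, Select}.

{Dispense, Change, Idle, Coin, Select}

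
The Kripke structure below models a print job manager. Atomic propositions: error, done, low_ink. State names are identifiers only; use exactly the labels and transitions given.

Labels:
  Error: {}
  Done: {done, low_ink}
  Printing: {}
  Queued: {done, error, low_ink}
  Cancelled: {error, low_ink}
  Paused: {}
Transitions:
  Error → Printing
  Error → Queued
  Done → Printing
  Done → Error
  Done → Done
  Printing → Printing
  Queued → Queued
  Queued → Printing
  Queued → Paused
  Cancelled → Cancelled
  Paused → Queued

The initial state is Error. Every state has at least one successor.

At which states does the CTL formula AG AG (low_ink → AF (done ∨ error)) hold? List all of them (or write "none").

States satisfying AG (low_ink → AF (done ∨ error)): {Error, Done, Printing, Queued, Cancelled, Paused}.
States satisfying AG AG (low_ink → AF (done ∨ error)): {Error, Done, Printing, Queued, Cancelled, Paused}.

{Error, Done, Printing, Queued, Cancelled, Paused}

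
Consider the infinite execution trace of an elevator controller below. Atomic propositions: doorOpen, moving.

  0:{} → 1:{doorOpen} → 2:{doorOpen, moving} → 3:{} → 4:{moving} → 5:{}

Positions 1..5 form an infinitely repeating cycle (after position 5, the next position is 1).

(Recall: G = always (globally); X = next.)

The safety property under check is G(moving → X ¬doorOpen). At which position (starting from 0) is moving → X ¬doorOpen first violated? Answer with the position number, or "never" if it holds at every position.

never

moving → X ¬doorOpen holds at every position 0..5, and those are all the positions the trace ever visits, so the invariant G(moving → X ¬doorOpen) is never violated.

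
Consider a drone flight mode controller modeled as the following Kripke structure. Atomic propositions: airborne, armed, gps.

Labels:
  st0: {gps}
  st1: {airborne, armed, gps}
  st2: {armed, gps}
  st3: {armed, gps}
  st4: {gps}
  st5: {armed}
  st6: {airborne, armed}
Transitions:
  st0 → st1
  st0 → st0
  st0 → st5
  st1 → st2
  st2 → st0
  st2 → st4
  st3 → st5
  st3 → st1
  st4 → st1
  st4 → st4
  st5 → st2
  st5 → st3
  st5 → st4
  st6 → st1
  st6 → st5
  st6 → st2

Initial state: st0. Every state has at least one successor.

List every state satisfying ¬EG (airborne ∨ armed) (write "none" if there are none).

States satisfying airborne ∨ armed: {st1, st2, st3, st5, st6}.
States satisfying EG (airborne ∨ armed): {st3, st5, st6}.
States satisfying ¬EG (airborne ∨ armed): {st0, st1, st2, st4}.

{st0, st1, st2, st4}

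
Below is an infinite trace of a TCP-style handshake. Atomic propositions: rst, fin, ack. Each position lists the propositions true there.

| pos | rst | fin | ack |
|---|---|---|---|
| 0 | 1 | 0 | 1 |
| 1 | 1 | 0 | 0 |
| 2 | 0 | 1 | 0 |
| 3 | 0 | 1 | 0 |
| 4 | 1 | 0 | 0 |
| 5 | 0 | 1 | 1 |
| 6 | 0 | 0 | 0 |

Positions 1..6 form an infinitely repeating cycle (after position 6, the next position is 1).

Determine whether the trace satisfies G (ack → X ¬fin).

ack → X ¬fin holds at every position 0..6, and those are all positions ever visited, so G (ack → X ¬fin) holds.
Positions where ack holds: 0, 5.
Check X ¬fin at each: 0→ok, 5→ok.

Yes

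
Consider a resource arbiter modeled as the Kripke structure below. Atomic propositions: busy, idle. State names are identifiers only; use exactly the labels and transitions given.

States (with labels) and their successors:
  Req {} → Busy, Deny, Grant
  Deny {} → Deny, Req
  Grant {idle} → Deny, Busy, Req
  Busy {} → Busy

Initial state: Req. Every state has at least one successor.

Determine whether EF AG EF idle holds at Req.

States satisfying AG EF idle: ∅.
States satisfying EF AG EF idle: ∅.
No suitable path/successor from Req witnesses the formula.
Req ∉ Sat(EF AG EF idle).

Violated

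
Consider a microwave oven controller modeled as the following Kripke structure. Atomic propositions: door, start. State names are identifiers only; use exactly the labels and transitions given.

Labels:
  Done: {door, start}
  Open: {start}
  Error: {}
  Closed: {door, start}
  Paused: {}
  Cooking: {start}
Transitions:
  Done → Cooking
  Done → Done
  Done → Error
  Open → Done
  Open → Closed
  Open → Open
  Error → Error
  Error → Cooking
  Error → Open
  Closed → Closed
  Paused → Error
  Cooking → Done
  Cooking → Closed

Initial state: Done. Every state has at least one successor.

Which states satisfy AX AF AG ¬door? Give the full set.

States satisfying AF AG ¬door: ∅.
States satisfying AX AF AG ¬door: ∅.

none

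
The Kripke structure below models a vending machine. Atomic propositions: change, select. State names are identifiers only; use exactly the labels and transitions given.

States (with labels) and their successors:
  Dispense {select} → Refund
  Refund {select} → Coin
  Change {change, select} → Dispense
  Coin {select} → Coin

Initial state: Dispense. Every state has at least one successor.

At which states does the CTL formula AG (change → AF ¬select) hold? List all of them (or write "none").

States satisfying change → AF ¬select: {Dispense, Refund, Coin}.
States satisfying AG (change → AF ¬select): {Dispense, Refund, Coin}.

{Dispense, Refund, Coin}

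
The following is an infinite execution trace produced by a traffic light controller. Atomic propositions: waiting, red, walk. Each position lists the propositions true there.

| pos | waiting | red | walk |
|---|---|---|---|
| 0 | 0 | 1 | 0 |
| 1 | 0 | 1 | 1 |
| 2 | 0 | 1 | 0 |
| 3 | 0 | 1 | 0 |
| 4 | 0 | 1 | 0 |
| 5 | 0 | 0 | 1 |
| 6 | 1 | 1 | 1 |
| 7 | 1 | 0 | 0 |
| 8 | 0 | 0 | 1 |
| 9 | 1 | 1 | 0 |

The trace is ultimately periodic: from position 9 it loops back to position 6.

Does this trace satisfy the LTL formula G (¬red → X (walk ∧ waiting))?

No

¬red → X (walk ∧ waiting) must hold at every position from 0 onward. It fails at position 7, so G (¬red → X (walk ∧ waiting)) is false.
Positions where ¬red holds: 5, 7, 8.
Check X (walk ∧ waiting) at each: 5→ok, 7→fails, 8→fails.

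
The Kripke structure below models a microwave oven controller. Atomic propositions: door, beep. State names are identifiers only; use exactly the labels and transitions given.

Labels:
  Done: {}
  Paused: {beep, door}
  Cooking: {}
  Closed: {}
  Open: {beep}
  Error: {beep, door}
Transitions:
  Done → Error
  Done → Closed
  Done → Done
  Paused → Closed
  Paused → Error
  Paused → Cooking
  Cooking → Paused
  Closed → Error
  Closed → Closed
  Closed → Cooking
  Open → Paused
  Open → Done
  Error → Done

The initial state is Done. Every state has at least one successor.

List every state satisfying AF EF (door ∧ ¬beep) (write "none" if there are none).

States satisfying EF (door ∧ ¬beep): ∅.
States satisfying AF EF (door ∧ ¬beep): ∅.

none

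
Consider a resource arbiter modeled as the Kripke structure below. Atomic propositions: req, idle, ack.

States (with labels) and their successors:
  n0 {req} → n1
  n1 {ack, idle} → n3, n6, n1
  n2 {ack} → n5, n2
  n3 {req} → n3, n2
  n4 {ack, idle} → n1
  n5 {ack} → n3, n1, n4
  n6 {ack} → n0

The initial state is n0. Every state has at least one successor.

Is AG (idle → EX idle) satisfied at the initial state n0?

Yes

States satisfying idle → EX idle: {n0, n1, n2, n3, n4, n5, n6}.
States satisfying AG (idle → EX idle): {n0, n1, n2, n3, n4, n5, n6}.
Every state reachable from n0 satisfies idle → EX idle.
n0 ∈ Sat(AG (idle → EX idle)).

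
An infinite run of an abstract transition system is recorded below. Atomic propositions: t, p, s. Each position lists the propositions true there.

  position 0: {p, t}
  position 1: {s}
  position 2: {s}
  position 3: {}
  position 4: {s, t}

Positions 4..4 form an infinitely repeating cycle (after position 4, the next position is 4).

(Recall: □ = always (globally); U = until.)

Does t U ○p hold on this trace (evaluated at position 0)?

No

Walking from position 0: at position 1, ○p has not yet held and t fails, so t U ○p is false.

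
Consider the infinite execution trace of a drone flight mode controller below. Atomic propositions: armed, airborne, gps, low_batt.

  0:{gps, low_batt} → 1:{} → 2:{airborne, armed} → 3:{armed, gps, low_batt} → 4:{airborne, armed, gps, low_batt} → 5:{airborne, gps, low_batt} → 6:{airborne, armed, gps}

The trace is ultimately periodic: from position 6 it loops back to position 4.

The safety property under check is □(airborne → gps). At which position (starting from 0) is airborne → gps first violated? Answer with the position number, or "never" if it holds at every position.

2

Check airborne → gps at each position in order: 0 ✓, 1 ✓.
At position 2 the labels are {airborne, armed}, so airborne → gps is false there. This is the first violation.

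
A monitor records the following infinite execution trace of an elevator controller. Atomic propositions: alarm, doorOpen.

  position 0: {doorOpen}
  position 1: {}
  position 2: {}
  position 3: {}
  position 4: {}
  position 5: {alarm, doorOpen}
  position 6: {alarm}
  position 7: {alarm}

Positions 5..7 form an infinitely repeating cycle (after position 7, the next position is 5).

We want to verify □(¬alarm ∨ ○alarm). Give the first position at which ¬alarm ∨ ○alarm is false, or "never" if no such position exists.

never

¬alarm ∨ ○alarm holds at every position 0..7, and those are all the positions the trace ever visits, so the invariant □(¬alarm ∨ ○alarm) is never violated.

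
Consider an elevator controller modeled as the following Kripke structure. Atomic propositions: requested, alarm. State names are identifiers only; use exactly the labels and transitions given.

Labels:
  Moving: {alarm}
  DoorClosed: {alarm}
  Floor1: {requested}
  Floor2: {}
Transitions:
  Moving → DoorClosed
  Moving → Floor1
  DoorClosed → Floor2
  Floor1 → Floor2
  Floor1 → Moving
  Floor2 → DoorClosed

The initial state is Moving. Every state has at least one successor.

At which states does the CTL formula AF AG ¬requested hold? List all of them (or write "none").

States satisfying AG ¬requested: {DoorClosed, Floor2}.
States satisfying AF AG ¬requested: {DoorClosed, Floor2}.

{DoorClosed, Floor2}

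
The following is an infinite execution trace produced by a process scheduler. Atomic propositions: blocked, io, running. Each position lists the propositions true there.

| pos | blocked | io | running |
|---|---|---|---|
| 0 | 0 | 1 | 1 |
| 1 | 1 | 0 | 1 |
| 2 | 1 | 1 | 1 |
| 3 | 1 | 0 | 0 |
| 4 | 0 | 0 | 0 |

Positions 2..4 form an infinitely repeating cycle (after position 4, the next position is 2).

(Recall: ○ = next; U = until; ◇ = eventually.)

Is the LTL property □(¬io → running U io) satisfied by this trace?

¬io → running U io must hold at every position from 0 onward. It fails at position 3, so □(¬io → running U io) is false.
Positions where ¬io holds: 1, 3, 4.
Check running U io at each: 1→ok, 3→fails, 4→fails.

Does not hold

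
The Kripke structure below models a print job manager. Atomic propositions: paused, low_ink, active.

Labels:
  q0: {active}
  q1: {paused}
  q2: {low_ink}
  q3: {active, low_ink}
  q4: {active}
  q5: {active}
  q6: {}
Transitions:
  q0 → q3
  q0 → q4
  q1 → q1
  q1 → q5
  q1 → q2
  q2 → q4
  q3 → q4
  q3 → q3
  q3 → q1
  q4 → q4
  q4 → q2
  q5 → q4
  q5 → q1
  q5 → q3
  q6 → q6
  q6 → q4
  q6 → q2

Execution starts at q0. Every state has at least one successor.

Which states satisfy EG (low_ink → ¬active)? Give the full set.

{q0, q1, q2, q4, q5, q6}

States satisfying low_ink → ¬active: {q0, q1, q2, q4, q5, q6}.
States satisfying EG (low_ink → ¬active): {q0, q1, q2, q4, q5, q6}.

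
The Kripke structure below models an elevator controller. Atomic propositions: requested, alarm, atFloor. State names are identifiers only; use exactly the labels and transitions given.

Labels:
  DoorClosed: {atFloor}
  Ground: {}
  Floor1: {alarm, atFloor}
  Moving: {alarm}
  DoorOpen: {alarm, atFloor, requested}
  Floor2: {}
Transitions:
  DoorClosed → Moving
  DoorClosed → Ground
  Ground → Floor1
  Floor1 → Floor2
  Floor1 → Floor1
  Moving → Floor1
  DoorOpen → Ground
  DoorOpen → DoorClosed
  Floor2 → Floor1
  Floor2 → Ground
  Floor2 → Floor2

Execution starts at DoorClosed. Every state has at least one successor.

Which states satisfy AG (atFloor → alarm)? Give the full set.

States satisfying atFloor → alarm: {Ground, Floor1, Moving, DoorOpen, Floor2}.
States satisfying AG (atFloor → alarm): {Ground, Floor1, Moving, Floor2}.

{Ground, Floor1, Moving, Floor2}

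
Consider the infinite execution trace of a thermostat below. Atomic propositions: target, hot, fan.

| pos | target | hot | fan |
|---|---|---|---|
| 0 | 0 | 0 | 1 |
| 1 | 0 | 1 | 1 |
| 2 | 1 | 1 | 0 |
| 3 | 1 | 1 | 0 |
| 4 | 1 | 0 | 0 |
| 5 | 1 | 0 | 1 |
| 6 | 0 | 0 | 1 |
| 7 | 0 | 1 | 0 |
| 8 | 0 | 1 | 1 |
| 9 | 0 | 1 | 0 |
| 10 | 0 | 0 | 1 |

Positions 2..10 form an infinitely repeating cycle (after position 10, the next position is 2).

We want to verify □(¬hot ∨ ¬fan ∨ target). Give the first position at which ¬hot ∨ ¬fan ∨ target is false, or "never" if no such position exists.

Check ¬hot ∨ ¬fan ∨ target at each position in order: 0 ✓.
At position 1 the labels are {fan, hot}, so ¬hot ∨ ¬fan ∨ target is false there. This is the first violation.

1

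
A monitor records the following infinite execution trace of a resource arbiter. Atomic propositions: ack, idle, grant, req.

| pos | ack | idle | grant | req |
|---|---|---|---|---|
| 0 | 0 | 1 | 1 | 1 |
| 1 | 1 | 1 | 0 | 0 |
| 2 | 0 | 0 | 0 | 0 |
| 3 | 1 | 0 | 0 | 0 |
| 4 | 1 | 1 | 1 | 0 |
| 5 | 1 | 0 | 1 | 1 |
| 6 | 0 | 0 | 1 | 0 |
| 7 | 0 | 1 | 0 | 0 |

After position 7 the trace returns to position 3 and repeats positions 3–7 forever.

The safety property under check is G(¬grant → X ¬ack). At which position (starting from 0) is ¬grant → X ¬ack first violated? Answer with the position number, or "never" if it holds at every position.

Check ¬grant → X ¬ack at each position in order: 0 ✓, 1 ✓.
At position 2 the labels are {} and the next position 3 has {ack}, so ¬grant → X ¬ack is false there. This is the first violation.

2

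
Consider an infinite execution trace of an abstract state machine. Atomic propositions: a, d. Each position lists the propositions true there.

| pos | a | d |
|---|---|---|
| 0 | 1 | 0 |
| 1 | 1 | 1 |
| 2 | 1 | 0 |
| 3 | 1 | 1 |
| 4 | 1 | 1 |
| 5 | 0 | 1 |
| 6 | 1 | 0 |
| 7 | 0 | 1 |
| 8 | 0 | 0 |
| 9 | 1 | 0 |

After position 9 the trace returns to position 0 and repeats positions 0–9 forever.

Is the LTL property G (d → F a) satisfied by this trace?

d → F a holds at every position 0..9, and those are all positions ever visited, so G (d → F a) holds.
Positions where d holds: 1, 3, 4, 5, 7.
Check F a at each: 1→ok, 3→ok, 4→ok, 5→ok, 7→ok.

Holds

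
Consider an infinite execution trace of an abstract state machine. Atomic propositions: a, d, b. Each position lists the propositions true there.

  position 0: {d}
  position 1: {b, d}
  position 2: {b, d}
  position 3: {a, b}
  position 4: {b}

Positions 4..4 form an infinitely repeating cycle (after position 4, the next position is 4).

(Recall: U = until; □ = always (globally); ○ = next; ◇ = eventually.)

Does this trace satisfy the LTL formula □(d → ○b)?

d → ○b holds at every position 0..4, and those are all positions ever visited, so □(d → ○b) holds.
Positions where d holds: 0, 1, 2.
Check ○b at each: 0→ok, 1→ok, 2→ok.

Yes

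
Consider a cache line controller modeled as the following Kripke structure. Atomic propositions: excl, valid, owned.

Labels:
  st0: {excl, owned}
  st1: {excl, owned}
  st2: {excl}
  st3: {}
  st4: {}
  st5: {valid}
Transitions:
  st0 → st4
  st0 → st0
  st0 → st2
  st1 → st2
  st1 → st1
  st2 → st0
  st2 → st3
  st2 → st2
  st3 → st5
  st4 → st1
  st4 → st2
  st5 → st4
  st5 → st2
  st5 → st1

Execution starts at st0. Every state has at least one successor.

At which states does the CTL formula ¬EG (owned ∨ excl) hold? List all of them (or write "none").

{st3, st4, st5}

States satisfying owned ∨ excl: {st0, st1, st2}.
States satisfying EG (owned ∨ excl): {st0, st1, st2}.
States satisfying ¬EG (owned ∨ excl): {st3, st4, st5}.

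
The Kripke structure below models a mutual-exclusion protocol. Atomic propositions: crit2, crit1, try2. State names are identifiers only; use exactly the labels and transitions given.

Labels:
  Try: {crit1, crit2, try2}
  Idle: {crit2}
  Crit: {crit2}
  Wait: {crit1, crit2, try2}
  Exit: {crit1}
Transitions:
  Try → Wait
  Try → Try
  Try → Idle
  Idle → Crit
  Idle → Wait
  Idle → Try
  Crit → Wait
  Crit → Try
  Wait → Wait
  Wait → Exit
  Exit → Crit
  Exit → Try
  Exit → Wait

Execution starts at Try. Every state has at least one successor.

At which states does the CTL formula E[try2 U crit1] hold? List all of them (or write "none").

States satisfying try2: {Try, Wait}.
States satisfying crit1: {Try, Wait, Exit}.
States satisfying E[try2 U crit1]: {Try, Wait, Exit}.

{Try, Wait, Exit}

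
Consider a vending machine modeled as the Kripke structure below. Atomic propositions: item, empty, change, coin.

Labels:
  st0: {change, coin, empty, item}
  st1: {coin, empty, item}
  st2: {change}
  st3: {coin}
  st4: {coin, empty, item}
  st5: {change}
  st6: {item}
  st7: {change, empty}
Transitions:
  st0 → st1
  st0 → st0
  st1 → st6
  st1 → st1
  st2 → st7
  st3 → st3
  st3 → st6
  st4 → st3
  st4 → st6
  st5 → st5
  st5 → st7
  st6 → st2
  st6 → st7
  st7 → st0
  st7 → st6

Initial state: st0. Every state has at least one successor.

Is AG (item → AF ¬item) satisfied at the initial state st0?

States satisfying item → AF ¬item: {st2, st3, st4, st5, st6, st7}.
States satisfying AG (item → AF ¬item): ∅.
st0 is reachable from st0 and violates item → AF ¬item, so AG fails at st0.
st0 ∉ Sat(AG (item → AF ¬item)).

No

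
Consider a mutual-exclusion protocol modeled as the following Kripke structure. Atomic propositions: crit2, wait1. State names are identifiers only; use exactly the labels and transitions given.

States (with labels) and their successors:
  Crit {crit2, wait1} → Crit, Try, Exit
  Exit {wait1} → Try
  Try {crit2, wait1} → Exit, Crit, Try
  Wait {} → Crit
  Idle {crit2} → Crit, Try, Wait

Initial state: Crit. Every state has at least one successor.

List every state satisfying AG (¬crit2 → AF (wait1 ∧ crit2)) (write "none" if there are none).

{Crit, Exit, Try, Wait, Idle}

States satisfying ¬crit2 → AF (wait1 ∧ crit2): {Crit, Exit, Try, Wait, Idle}.
States satisfying AG (¬crit2 → AF (wait1 ∧ crit2)): {Crit, Exit, Try, Wait, Idle}.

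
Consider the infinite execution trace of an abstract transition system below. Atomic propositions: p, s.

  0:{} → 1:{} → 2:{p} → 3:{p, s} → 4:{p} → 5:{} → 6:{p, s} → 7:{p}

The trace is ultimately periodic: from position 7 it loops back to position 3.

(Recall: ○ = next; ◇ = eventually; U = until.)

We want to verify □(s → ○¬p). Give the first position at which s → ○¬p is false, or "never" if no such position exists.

Check s → ○¬p at each position in order: 0 ✓, 1 ✓, 2 ✓.
At position 3 the labels are {p, s} and the next position 4 has {p}, so s → ○¬p is false there. This is the first violation.

3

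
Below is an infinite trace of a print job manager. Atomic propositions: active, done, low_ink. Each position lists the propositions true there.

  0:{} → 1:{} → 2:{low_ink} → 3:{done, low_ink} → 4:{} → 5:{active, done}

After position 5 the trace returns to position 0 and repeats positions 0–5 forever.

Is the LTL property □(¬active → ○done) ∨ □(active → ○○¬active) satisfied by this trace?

Satisfied

¬active → ○done must hold at every position from 0 onward. It fails at position 0, so □(¬active → ○done) is false.
Positions where ¬active holds: 0, 1, 2, 3, 4.
Check ○done at each: 0→fails, 1→fails, 2→ok, 3→fails, 4→ok.
active → ○○¬active holds at every position 0..5, and those are all positions ever visited, so □(active → ○○¬active) holds.
Positions where active holds: 5.
Check ○○¬active at each: 5→ok.
At position 0: □(¬active → ○done) is false; □(active → ○○¬active) is true; so □(¬active → ○done) ∨ □(active → ○○¬active) is true.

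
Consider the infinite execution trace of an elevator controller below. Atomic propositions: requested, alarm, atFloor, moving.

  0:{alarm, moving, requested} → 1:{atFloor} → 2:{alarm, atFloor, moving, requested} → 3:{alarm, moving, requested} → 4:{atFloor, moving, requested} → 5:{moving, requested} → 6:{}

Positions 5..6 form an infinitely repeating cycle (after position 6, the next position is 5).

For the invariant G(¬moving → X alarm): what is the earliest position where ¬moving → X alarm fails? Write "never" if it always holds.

6

Check ¬moving → X alarm at each position in order: 0 ✓, 1 ✓, 2 ✓, 3 ✓, 4 ✓, 5 ✓.
At position 6 the labels are {} and the next position 5 has {moving, requested}, so ¬moving → X alarm is false there. This is the first violation.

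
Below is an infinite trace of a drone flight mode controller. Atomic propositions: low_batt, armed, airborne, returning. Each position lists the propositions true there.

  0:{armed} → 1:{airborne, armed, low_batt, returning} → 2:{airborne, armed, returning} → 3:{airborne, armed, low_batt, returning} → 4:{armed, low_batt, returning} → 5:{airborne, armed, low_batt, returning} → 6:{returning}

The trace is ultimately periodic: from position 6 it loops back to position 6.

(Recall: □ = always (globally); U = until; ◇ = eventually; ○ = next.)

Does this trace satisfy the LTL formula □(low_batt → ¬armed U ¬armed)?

low_batt → ¬armed U ¬armed must hold at every position from 0 onward. It fails at position 1, so □(low_batt → ¬armed U ¬armed) is false.
Positions where low_batt holds: 1, 3, 4, 5.
Check ¬armed U ¬armed at each: 1→fails, 3→fails, 4→fails, 5→fails.

Violated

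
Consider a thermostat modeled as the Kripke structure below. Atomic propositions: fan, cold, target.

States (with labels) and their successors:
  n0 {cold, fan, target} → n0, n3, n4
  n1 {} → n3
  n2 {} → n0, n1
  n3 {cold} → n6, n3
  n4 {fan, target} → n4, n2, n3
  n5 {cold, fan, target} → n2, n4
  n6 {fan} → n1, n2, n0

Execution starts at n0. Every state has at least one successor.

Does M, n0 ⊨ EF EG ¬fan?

States satisfying EG ¬fan: {n1, n2, n3}.
States satisfying EF EG ¬fan: {n0, n1, n2, n3, n4, n5, n6}.
Some path from n0 reaches a state where EG ¬fan holds.
n0 ∈ Sat(EF EG ¬fan).

Holds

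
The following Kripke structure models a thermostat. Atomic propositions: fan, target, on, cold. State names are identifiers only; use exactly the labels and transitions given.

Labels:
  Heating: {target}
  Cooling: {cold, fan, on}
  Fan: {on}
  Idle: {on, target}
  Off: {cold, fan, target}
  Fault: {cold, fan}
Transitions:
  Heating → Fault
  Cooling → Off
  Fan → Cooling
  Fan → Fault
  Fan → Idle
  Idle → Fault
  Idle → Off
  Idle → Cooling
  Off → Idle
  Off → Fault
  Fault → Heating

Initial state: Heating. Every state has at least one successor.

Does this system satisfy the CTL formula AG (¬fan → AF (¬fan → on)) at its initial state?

States satisfying ¬fan → AF (¬fan → on): {Heating, Cooling, Fan, Idle, Off, Fault}.
States satisfying AG (¬fan → AF (¬fan → on)): {Heating, Cooling, Fan, Idle, Off, Fault}.
Every state reachable from Heating satisfies ¬fan → AF (¬fan → on).
Heating ∈ Sat(AG (¬fan → AF (¬fan → on))).

Yes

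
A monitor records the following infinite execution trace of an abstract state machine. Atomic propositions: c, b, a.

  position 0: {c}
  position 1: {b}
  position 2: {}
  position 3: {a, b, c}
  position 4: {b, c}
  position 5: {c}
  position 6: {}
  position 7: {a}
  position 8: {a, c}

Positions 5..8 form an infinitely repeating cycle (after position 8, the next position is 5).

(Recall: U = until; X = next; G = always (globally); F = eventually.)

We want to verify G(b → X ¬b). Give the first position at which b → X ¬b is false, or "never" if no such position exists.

Check b → X ¬b at each position in order: 0 ✓, 1 ✓, 2 ✓.
At position 3 the labels are {a, b, c} and the next position 4 has {b, c}, so b → X ¬b is false there. This is the first violation.

3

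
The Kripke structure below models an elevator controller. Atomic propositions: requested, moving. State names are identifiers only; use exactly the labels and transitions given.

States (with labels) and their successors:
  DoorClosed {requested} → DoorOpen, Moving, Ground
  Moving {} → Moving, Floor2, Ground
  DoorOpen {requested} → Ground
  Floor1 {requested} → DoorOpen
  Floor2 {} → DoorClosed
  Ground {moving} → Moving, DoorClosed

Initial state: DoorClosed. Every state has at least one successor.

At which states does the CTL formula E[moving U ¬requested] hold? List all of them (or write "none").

{Moving, Floor2, Ground}

States satisfying moving: {Ground}.
States satisfying ¬requested: {Moving, Floor2, Ground}.
States satisfying E[moving U ¬requested]: {Moving, Floor2, Ground}.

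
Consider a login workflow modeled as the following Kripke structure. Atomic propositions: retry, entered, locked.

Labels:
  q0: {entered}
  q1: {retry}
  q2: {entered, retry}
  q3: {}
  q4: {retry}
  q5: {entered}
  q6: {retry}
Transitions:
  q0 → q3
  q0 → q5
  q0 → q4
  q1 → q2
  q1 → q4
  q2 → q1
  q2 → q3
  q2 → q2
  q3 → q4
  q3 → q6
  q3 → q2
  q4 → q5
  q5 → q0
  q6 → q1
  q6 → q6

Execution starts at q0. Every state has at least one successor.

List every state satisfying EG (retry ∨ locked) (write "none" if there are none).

{q1, q2, q6}

States satisfying retry ∨ locked: {q1, q2, q4, q6}.
States satisfying EG (retry ∨ locked): {q1, q2, q6}.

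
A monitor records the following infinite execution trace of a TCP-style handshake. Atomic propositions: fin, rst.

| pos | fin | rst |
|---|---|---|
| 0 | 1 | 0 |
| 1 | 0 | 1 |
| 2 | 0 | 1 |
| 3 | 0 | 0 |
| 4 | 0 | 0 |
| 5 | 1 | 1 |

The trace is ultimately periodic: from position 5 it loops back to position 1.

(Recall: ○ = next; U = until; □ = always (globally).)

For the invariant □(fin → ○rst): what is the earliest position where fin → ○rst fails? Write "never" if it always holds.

fin → ○rst holds at every position 0..5, and those are all the positions the trace ever visits, so the invariant □(fin → ○rst) is never violated.

never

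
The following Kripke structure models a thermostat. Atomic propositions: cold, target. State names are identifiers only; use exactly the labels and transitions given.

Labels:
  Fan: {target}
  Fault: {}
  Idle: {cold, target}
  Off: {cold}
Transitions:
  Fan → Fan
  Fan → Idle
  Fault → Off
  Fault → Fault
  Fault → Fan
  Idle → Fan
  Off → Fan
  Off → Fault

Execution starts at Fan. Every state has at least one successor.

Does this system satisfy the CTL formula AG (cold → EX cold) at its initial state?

States satisfying cold → EX cold: {Fan, Fault}.
States satisfying AG (cold → EX cold): ∅.
Idle is reachable from Fan and violates cold → EX cold, so AG fails at Fan.
Fan ∉ Sat(AG (cold → EX cold)).

Violated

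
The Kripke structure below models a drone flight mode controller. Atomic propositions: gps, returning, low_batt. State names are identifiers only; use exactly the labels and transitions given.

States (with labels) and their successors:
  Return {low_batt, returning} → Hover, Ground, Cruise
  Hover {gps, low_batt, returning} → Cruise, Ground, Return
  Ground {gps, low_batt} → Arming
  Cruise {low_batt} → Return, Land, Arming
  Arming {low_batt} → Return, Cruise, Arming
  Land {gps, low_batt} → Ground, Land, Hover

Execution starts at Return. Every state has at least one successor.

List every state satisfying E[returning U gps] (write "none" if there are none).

{Return, Hover, Ground, Land}

States satisfying returning: {Return, Hover}.
States satisfying gps: {Hover, Ground, Land}.
States satisfying E[returning U gps]: {Return, Hover, Ground, Land}.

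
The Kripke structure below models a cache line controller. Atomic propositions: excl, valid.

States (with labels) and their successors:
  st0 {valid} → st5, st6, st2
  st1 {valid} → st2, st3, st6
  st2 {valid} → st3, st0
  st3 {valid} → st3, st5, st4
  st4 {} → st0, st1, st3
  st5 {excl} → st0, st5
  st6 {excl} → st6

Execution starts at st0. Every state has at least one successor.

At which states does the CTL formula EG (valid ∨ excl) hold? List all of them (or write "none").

{st0, st1, st2, st3, st5, st6}

States satisfying valid ∨ excl: {st0, st1, st2, st3, st5, st6}.
States satisfying EG (valid ∨ excl): {st0, st1, st2, st3, st5, st6}.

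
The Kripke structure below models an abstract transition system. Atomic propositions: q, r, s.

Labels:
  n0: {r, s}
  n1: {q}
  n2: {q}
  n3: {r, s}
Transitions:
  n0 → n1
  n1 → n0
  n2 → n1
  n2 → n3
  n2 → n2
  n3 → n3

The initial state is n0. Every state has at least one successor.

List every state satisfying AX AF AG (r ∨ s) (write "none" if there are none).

{n3}

States satisfying AF AG (r ∨ s): {n3}.
States satisfying AX AF AG (r ∨ s): {n3}.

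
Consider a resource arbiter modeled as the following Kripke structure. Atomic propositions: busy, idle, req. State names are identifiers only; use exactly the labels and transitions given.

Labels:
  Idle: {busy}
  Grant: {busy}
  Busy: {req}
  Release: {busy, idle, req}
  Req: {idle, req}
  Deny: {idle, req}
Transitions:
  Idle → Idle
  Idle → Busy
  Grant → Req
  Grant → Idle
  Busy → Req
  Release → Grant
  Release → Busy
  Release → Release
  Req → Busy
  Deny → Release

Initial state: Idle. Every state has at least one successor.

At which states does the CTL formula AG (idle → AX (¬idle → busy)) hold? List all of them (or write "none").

States satisfying idle → AX (¬idle → busy): {Idle, Grant, Busy, Deny}.
States satisfying AG (idle → AX (¬idle → busy)): ∅.

none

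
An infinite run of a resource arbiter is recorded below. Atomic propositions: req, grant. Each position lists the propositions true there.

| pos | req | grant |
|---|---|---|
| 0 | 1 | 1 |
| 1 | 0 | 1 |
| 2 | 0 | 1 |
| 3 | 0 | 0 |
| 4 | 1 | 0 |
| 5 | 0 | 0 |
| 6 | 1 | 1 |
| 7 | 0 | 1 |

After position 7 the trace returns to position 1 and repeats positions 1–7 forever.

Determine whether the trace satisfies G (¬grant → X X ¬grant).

¬grant → X X ¬grant must hold at every position from 0 onward. It fails at position 4, so G (¬grant → X X ¬grant) is false.
Positions where ¬grant holds: 3, 4, 5.
Check X X ¬grant at each: 3→ok, 4→fails, 5→fails.

No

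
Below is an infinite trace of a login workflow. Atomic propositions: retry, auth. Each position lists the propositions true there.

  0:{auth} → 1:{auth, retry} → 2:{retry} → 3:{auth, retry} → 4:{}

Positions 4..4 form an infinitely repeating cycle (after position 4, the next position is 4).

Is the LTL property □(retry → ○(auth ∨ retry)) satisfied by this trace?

Violated

retry → ○(auth ∨ retry) must hold at every position from 0 onward. It fails at position 3, so □(retry → ○(auth ∨ retry)) is false.
Positions where retry holds: 1, 2, 3.
Check ○(auth ∨ retry) at each: 1→ok, 2→ok, 3→fails.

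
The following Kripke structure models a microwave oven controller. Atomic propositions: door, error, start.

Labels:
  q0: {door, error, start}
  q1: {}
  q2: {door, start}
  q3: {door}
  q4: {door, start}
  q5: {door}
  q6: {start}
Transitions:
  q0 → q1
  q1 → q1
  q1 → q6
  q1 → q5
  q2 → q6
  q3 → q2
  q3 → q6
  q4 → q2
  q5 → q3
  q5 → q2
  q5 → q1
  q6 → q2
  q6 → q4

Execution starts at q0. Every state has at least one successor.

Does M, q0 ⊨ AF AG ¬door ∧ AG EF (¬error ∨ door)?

States satisfying AG ¬door: ∅.
States satisfying AF AG ¬door: ∅.
States satisfying EF (¬error ∨ door): {q0, q1, q2, q3, q4, q5, q6}.
States satisfying AG EF (¬error ∨ door): {q0, q1, q2, q3, q4, q5, q6}.
States satisfying AF AG ¬door ∧ AG EF (¬error ∨ door): ∅.
q0 ∉ Sat(AF AG ¬door ∧ AG EF (¬error ∨ door)).

Does not hold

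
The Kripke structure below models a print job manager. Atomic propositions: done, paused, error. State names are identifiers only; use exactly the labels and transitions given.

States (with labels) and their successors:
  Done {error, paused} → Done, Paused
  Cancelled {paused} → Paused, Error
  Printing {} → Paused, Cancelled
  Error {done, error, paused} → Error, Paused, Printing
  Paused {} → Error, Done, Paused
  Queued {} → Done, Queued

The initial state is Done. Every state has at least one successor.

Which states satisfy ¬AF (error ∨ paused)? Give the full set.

States satisfying error ∨ paused: {Done, Cancelled, Error}.
States satisfying AF (error ∨ paused): {Done, Cancelled, Error}.
States satisfying ¬AF (error ∨ paused): {Printing, Paused, Queued}.

{Printing, Paused, Queued}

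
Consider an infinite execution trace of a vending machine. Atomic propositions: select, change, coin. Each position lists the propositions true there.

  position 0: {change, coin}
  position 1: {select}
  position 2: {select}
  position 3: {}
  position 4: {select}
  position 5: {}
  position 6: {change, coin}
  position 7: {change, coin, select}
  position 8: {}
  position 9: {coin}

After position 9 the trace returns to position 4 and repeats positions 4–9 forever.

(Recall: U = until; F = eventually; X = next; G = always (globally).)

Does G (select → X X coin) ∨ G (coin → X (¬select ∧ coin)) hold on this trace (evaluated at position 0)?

select → X X coin must hold at every position from 0 onward. It fails at position 1, so G (select → X X coin) is false.
Positions where select holds: 1, 2, 4, 7.
Check X X coin at each: 1→fails, 2→fails, 4→ok, 7→ok.
coin → X (¬select ∧ coin) must hold at every position from 0 onward. It fails at position 0, so G (coin → X (¬select ∧ coin)) is false.
Positions where coin holds: 0, 6, 7, 9.
Check X (¬select ∧ coin) at each: 0→fails, 6→fails, 7→fails, 9→fails.
At position 0: G (select → X X coin) is false; G (coin → X (¬select ∧ coin)) is false; so G (select → X X coin) ∨ G (coin → X (¬select ∧ coin)) is false.

No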